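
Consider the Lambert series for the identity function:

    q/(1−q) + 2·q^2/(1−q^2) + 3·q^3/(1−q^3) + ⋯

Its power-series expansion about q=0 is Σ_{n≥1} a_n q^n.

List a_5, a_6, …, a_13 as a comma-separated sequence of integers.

[q^5] f(1)=1,f(5)=5 ⇒ 6
q^6  k|6↦f(k): 1:1 2:2 3:3 6:6  a_6=12
q^7  k|7↦f(k): 1:1 7:7  a_7=8
n=8: 8·1 4·2 2·4 1·8  f→[8+4+2+1]=15
n=9: 9·1 3·3 1·9  f→[9+3+1]=13
[q^10] f(1)=1,f(2)=2,f(5)=5,f(10)=10 ⇒ 18
q^11  k|11↦f(k): 11:11 1:1  a_11=12
n=12: 12·1 6·2 4·3 3·4 2·6 1·12  f→[12+6+4+3+2+1]=28
d|13:{13,1}  Σf=13+1=14

6, 12, 8, 15, 13, 18, 12, 28, 14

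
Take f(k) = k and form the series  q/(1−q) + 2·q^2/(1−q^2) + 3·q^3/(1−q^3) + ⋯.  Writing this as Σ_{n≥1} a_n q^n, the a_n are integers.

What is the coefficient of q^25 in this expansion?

a_25 = 31

d|25:{25,5,1}  Σf=25+5+1=31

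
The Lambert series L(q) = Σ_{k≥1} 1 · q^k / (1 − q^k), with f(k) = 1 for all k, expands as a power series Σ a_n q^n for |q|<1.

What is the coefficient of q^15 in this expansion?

a_15 = 4

[q^15] f(15)=1,f(5)=1,f(3)=1,f(1)=1 ⇒ 4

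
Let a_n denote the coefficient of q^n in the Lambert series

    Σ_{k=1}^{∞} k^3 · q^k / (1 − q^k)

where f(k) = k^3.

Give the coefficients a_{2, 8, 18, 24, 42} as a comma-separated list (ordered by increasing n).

n=2: 2·1 1·2  f→[8+1]=9
d|8:{8,4,2,1}  Σf=512+64+8+1=585
[q^18] f(18)=5832,f(9)=729,f(6)=216,f(3)=27,f(2)=8,f(1)=1 ⇒ 6813
q^24  k|24↦f(k): 24:13824 12:1728 8:512 6:216 4:64 3:27 2:8 1:1  a_24=16380
d|42:{42,21,14,7,6,3,2,1}  Σf=74088+9261+2744+343+216+27+8+1=86688

9, 585, 6813, 16380, 86688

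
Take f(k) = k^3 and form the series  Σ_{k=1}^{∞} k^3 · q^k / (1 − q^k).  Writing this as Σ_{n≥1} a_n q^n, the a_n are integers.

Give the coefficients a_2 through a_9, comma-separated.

d|2:{2,1}  Σf=8+1=9
[q^3] f(1)=1,f(3)=27 ⇒ 28
d|4:{4,2,1}  Σf=64+8+1=73
d|5:{5,1}  Σf=125+1=126
q^6  k|6↦f(k): 6:216 3:27 2:8 1:1  a_6=252
d|7:{1,7}  Σf=1+343=344
n=8: 1·8 2·4 4·2 8·1  f→[1+8+64+512]=585
d|9:{1,3,9}  Σf=1+27+729=757

9, 28, 73, 126, 252, 344, 585, 757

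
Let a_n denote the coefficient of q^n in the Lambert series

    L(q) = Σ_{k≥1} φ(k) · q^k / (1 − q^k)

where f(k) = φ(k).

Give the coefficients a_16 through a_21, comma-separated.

d|16:{1,2,4,8,16}  Σφ=1+1+2+4+8=16
q^17  k|17↦φ(k): 1:1 17:16  a_17=17
d|18:{18,9,6,3,2,1}  Σφ=6+6+2+2+1+1=18
d|19:{1,19}  Σφ=1+18=19
q^20  k|20↦φ(k): 1:1 2:1 4:2 5:4 10:4 20:8  a_20=20
q^21  k|21↦φ(k): 1:1 3:2 7:6 21:12  a_21=21

16, 17, 18, 19, 20, 21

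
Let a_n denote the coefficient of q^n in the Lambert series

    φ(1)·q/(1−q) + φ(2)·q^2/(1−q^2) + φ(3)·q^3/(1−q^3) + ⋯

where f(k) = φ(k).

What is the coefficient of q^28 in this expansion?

q^28  k|28↦φ(k): 1:1 2:1 4:2 7:6 14:6 28:12  a_28=28

a_28 = 28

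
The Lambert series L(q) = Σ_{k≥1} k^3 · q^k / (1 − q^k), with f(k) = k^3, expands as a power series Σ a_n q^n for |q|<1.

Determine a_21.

a_21 = 9632

[q^21] f(21)=9261,f(7)=343,f(3)=27,f(1)=1 ⇒ 9632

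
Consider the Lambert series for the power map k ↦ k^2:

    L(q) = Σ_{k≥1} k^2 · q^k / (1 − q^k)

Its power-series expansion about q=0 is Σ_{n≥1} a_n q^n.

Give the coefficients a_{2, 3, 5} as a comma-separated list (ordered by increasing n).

5, 10, 26

q^2  k|2↦f(k): 2:4 1:1  a_2=5
[q^3] f(1)=1,f(3)=9 ⇒ 10
d|5:{1,5}  Σf=1+25=26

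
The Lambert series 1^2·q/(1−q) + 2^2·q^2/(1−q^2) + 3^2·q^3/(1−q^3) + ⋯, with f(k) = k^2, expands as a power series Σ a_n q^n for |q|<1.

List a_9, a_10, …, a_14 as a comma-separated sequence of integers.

n=9: 9·1 3·3 1·9  f→[81+9+1]=91
q^10  k|10↦f(k): 10:100 5:25 2:4 1:1  a_10=130
[q^11] f(11)=121,f(1)=1 ⇒ 122
q^12  k|12↦f(k): 12:144 6:36 4:16 3:9 2:4 1:1  a_12=210
d|13:{1,13}  Σf=1+169=170
[q^14] f(1)=1,f(2)=4,f(7)=49,f(14)=196 ⇒ 250

91, 130, 122, 210, 170, 250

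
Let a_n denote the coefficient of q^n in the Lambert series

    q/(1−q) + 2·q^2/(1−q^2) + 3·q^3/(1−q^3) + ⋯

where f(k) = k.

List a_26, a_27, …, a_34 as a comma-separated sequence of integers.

42, 40, 56, 30, 72, 32, 63, 48, 54

n=26: 26·1 13·2 2·13 1·26  f→[26+13+2+1]=42
q^27  k|27↦f(k): 1:1 3:3 9:9 27:27  a_27=40
d|28:{28,14,7,4,2,1}  Σf=28+14+7+4+2+1=56
q^29  k|29↦f(k): 29:29 1:1  a_29=30
[q^30] f(30)=30,f(15)=15,f(10)=10,f(6)=6,f(5)=5,f(3)=3,f(2)=2,f(1)=1 ⇒ 72
[q^31] f(31)=31,f(1)=1 ⇒ 32
n=32: 1·32 2·16 4·8 8·4 16·2 32·1  f→[1+2+4+8+16+32]=63
n=33: 1·33 3·11 11·3 33·1  f→[1+3+11+33]=48
n=34: 1·34 2·17 17·2 34·1  f→[1+2+17+34]=54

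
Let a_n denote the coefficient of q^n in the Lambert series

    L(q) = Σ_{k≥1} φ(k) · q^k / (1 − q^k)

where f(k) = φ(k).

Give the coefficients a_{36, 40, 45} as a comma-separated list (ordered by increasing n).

q^36  k|36↦φ(k): 1:1 2:1 3:2 4:2 6:2 9:6 12:4 18:6 36:12  a_36=36
n=40: 40·1 20·2 10·4 8·5 5·8 4·10 2·20 1·40  φ→[16+8+4+4+4+2+1+1]=40
d|45:{1,3,5,9,15,45}  Σφ=1+2+4+6+8+24=45

36, 40, 45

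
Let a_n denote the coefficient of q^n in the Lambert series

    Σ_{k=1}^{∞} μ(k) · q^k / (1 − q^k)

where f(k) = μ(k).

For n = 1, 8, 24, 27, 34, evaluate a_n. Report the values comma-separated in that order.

1, 0, 0, 0, 0

[q^1] μ(1)=1 ⇒ 1
q^8  k|8↦μ(k): 8:0 4:0 2:-1 1:1  a_8=0
q^24  k|24↦μ(k): 24:0 12:0 8:0 6:1 4:0 3:-1 2:-1 1:1  a_24=0
n=27: 1·27 3·9 9·3 27·1  μ→[1+(-1)+0+0]=0
d|34:{1,2,17,34}  Σμ=1+(-1)+(-1)+1=0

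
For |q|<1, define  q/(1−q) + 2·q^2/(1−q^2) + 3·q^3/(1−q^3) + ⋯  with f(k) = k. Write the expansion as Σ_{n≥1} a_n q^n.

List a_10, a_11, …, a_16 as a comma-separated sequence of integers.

18, 12, 28, 14, 24, 24, 31

[q^10] f(10)=10,f(5)=5,f(2)=2,f(1)=1 ⇒ 18
[q^11] f(1)=1,f(11)=11 ⇒ 12
d|12:{1,2,3,4,6,12}  Σf=1+2+3+4+6+12=28
[q^13] f(1)=1,f(13)=13 ⇒ 14
n=14: 1·14 2·7 7·2 14·1  f→[1+2+7+14]=24
d|15:{15,5,3,1}  Σf=15+5+3+1=24
q^16  k|16↦f(k): 1:1 2:2 4:4 8:8 16:16  a_16=31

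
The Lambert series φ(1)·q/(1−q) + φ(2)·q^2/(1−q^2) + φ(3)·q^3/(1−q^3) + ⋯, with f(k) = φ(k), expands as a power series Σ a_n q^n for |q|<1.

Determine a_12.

d|12:{12,6,4,3,2,1}  Σφ=4+2+2+2+1+1=12

a_12 = 12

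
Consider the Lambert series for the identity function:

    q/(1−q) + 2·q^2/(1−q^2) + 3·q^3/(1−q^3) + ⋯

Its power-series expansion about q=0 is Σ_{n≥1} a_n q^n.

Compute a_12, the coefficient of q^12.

a_12 = 28

n=12: 12·1 6·2 4·3 3·4 2·6 1·12  f→[12+6+4+3+2+1]=28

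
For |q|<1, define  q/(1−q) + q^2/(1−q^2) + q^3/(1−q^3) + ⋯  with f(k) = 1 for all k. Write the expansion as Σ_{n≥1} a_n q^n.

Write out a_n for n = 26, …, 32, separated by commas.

[q^26] f(26)=1,f(13)=1,f(2)=1,f(1)=1 ⇒ 4
d|27:{27,9,3,1}  Σf=1+1+1+1=4
[q^28] f(28)=1,f(14)=1,f(7)=1,f(4)=1,f(2)=1,f(1)=1 ⇒ 6
q^29  k|29↦f(k): 29:1 1:1  a_29=2
q^30  k|30↦f(k): 1:1 2:1 3:1 5:1 6:1 10:1 15:1 30:1  a_30=8
q^31  k|31↦f(k): 1:1 31:1  a_31=2
[q^32] f(32)=1,f(16)=1,f(8)=1,f(4)=1,f(2)=1,f(1)=1 ⇒ 6

4, 4, 6, 2, 8, 2, 6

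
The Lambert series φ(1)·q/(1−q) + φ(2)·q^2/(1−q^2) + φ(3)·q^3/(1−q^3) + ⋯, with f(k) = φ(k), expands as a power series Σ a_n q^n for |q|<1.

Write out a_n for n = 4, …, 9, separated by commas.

q^4  k|4↦φ(k): 4:2 2:1 1:1  a_4=4
n=5: 1·5 5·1  φ→[1+4]=5
d|6:{1,2,3,6}  Σφ=1+1+2+2=6
n=7: 1·7 7·1  φ→[1+6]=7
[q^8] φ(8)=4,φ(4)=2,φ(2)=1,φ(1)=1 ⇒ 8
[q^9] φ(9)=6,φ(3)=2,φ(1)=1 ⇒ 9

4, 5, 6, 7, 8, 9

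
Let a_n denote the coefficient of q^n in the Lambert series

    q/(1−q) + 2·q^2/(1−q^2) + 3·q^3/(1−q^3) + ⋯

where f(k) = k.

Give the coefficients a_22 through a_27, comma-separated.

36, 24, 60, 31, 42, 40

n=22: 1·22 2·11 11·2 22·1  f→[1+2+11+22]=36
q^23  k|23↦f(k): 1:1 23:23  a_23=24
q^24  k|24↦f(k): 1:1 2:2 3:3 4:4 6:6 8:8 12:12 24:24  a_24=60
d|25:{1,5,25}  Σf=1+5+25=31
[q^26] f(26)=26,f(13)=13,f(2)=2,f(1)=1 ⇒ 42
d|27:{27,9,3,1}  Σf=27+9+3+1=40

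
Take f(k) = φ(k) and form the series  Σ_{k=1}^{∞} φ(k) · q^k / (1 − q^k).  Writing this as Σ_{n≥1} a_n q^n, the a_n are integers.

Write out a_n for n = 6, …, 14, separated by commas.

n=6: 1·6 2·3 3·2 6·1  φ→[1+1+2+2]=6
[q^7] φ(1)=1,φ(7)=6 ⇒ 7
[q^8] φ(1)=1,φ(2)=1,φ(4)=2,φ(8)=4 ⇒ 8
[q^9] φ(1)=1,φ(3)=2,φ(9)=6 ⇒ 9
q^10  k|10↦φ(k): 1:1 2:1 5:4 10:4  a_10=10
d|11:{11,1}  Σφ=10+1=11
n=12: 12·1 6·2 4·3 3·4 2·6 1·12  φ→[4+2+2+2+1+1]=12
q^13  k|13↦φ(k): 13:12 1:1  a_13=13
n=14: 1·14 2·7 7·2 14·1  φ→[1+1+6+6]=14

6, 7, 8, 9, 10, 11, 12, 13, 14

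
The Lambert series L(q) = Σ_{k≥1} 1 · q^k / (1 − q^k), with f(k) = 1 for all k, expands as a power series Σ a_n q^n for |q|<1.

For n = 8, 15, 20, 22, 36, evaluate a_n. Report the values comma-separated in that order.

n=8: 1·8 2·4 4·2 8·1  f→[1+1+1+1]=4
n=15: 15·1 5·3 3·5 1·15  f→[1+1+1+1]=4
q^20  k|20↦f(k): 20:1 10:1 5:1 4:1 2:1 1:1  a_20=6
[q^22] f(1)=1,f(2)=1,f(11)=1,f(22)=1 ⇒ 4
d|36:{1,2,3,4,6,9,12,18,36}  Σf=1+1+1+1+1+1+1+1+1=9

4, 4, 6, 4, 9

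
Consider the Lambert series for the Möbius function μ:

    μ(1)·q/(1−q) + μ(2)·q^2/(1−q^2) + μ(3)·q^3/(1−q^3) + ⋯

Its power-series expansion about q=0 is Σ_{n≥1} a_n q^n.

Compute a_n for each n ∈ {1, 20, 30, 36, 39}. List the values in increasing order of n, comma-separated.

1, 0, 0, 0, 0

d|1:{1}  Σμ=1=1
n=20: 1·20 2·10 4·5 5·4 10·2 20·1  μ→[1+(-1)+0+(-1)+1+0]=0
q^30  k|30↦μ(k): 30:-1 15:1 10:1 6:1 5:-1 3:-1 2:-1 1:1  a_30=0
q^36  k|36↦μ(k): 1:1 2:-1 3:-1 4:0 6:1 9:0 12:0 18:0 36:0  a_36=0
q^39  k|39↦μ(k): 39:1 13:-1 3:-1 1:1  a_39=0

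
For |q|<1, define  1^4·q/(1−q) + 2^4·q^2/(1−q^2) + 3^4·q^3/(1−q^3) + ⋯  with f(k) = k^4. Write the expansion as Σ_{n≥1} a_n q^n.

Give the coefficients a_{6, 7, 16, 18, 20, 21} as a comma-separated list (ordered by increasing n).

q^6  k|6↦f(k): 1:1 2:16 3:81 6:1296  a_6=1394
q^7  k|7↦f(k): 7:2401 1:1  a_7=2402
n=16: 1·16 2·8 4·4 8·2 16·1  f→[1+16+256+4096+65536]=69905
q^18  k|18↦f(k): 18:104976 9:6561 6:1296 3:81 2:16 1:1  a_18=112931
d|20:{20,10,5,4,2,1}  Σf=160000+10000+625+256+16+1=170898
n=21: 21·1 7·3 3·7 1·21  f→[194481+2401+81+1]=196964

1394, 2402, 69905, 112931, 170898, 196964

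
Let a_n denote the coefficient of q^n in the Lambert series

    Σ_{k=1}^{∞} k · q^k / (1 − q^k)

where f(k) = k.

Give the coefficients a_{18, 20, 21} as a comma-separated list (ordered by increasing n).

39, 42, 32

d|18:{1,2,3,6,9,18}  Σf=1+2+3+6+9+18=39
q^20  k|20↦f(k): 20:20 10:10 5:5 4:4 2:2 1:1  a_20=42
d|21:{1,3,7,21}  Σf=1+3+7+21=32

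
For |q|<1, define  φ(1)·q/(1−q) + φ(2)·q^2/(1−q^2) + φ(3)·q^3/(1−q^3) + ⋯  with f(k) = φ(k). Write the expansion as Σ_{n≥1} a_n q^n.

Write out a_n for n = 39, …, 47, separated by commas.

[q^39] φ(39)=24,φ(13)=12,φ(3)=2,φ(1)=1 ⇒ 39
d|40:{1,2,4,5,8,10,20,40}  Σφ=1+1+2+4+4+4+8+16=40
[q^41] φ(1)=1,φ(41)=40 ⇒ 41
n=42: 1·42 2·21 3·14 6·7 7·6 14·3 21·2 42·1  φ→[1+1+2+2+6+6+12+12]=42
d|43:{1,43}  Σφ=1+42=43
n=44: 1·44 2·22 4·11 11·4 22·2 44·1  φ→[1+1+2+10+10+20]=44
[q^45] φ(1)=1,φ(3)=2,φ(5)=4,φ(9)=6,φ(15)=8,φ(45)=24 ⇒ 45
q^46  k|46↦φ(k): 46:22 23:22 2:1 1:1  a_46=46
q^47  k|47↦φ(k): 1:1 47:46  a_47=47

39, 40, 41, 42, 43, 44, 45, 46, 47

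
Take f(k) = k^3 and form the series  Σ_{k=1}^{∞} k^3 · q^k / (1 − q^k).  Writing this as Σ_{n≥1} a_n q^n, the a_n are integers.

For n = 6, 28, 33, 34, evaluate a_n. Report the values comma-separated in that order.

n=6: 6·1 3·2 2·3 1·6  f→[216+27+8+1]=252
q^28  k|28↦f(k): 1:1 2:8 4:64 7:343 14:2744 28:21952  a_28=25112
[q^33] f(1)=1,f(3)=27,f(11)=1331,f(33)=35937 ⇒ 37296
q^34  k|34↦f(k): 34:39304 17:4913 2:8 1:1  a_34=44226

252, 25112, 37296, 44226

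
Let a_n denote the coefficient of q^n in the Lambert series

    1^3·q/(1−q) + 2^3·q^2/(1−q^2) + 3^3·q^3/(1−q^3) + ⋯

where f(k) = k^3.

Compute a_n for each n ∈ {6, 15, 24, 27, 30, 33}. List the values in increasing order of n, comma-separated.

252, 3528, 16380, 20440, 31752, 37296

d|6:{6,3,2,1}  Σf=216+27+8+1=252
[q^15] f(15)=3375,f(5)=125,f(3)=27,f(1)=1 ⇒ 3528
[q^24] f(24)=13824,f(12)=1728,f(8)=512,f(6)=216,f(4)=64,f(3)=27,f(2)=8,f(1)=1 ⇒ 16380
d|27:{27,9,3,1}  Σf=19683+729+27+1=20440
n=30: 1·30 2·15 3·10 5·6 6·5 10·3 15·2 30·1  f→[1+8+27+125+216+1000+3375+27000]=31752
n=33: 33·1 11·3 3·11 1·33  f→[35937+1331+27+1]=37296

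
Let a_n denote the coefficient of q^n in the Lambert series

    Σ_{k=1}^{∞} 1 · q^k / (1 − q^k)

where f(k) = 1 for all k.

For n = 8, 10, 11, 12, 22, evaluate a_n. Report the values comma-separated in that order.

q^8  k|8↦f(k): 1:1 2:1 4:1 8:1  a_8=4
[q^10] f(10)=1,f(5)=1,f(2)=1,f(1)=1 ⇒ 4
d|11:{11,1}  Σf=1+1=2
q^12  k|12↦f(k): 12:1 6:1 4:1 3:1 2:1 1:1  a_12=6
[q^22] f(1)=1,f(2)=1,f(11)=1,f(22)=1 ⇒ 4

4, 4, 2, 6, 4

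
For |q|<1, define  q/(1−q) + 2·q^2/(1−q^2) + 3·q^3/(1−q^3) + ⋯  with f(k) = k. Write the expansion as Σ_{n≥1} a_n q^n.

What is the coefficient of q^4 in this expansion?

a_4 = 7

n=4: 1·4 2·2 4·1  f→[1+2+4]=7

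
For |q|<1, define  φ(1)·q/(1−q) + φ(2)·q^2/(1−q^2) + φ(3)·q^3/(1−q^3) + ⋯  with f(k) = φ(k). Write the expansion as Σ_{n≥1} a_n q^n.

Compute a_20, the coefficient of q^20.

n=20: 1·20 2·10 4·5 5·4 10·2 20·1  φ→[1+1+2+4+4+8]=20

a_20 = 20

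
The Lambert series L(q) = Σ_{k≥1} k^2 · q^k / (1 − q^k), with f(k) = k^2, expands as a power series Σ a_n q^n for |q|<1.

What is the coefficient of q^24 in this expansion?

[q^24] f(1)=1,f(2)=4,f(3)=9,f(4)=16,f(6)=36,f(8)=64,f(12)=144,f(24)=576 ⇒ 850

a_24 = 850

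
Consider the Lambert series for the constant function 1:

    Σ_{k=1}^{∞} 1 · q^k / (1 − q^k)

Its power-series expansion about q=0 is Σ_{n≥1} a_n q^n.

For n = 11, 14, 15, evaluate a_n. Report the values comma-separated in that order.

n=11: 11·1 1·11  f→[1+1]=2
d|14:{1,2,7,14}  Σf=1+1+1+1=4
d|15:{1,3,5,15}  Σf=1+1+1+1=4

2, 4, 4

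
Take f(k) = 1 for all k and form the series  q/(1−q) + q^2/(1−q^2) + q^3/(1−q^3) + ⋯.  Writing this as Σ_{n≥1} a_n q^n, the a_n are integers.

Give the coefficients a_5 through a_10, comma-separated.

2, 4, 2, 4, 3, 4

q^5  k|5↦f(k): 1:1 5:1  a_5=2
[q^6] f(6)=1,f(3)=1,f(2)=1,f(1)=1 ⇒ 4
d|7:{7,1}  Σf=1+1=2
d|8:{8,4,2,1}  Σf=1+1+1+1=4
[q^9] f(1)=1,f(3)=1,f(9)=1 ⇒ 3
n=10: 1·10 2·5 5·2 10·1  f→[1+1+1+1]=4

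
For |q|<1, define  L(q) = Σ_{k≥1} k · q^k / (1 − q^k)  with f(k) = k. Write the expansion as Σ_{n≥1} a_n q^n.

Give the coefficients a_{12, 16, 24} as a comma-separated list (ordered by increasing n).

[q^12] f(12)=12,f(6)=6,f(4)=4,f(3)=3,f(2)=2,f(1)=1 ⇒ 28
q^16  k|16↦f(k): 1:1 2:2 4:4 8:8 16:16  a_16=31
[q^24] f(1)=1,f(2)=2,f(3)=3,f(4)=4,f(6)=6,f(8)=8,f(12)=12,f(24)=24 ⇒ 60

28, 31, 60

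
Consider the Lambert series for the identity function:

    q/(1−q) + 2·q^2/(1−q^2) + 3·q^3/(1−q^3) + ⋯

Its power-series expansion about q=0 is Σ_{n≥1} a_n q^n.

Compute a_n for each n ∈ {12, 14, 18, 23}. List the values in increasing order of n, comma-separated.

28, 24, 39, 24

n=12: 12·1 6·2 4·3 3·4 2·6 1·12  f→[12+6+4+3+2+1]=28
d|14:{14,7,2,1}  Σf=14+7+2+1=24
q^18  k|18↦f(k): 1:1 2:2 3:3 6:6 9:9 18:18  a_18=39
n=23: 23·1 1·23  f→[23+1]=24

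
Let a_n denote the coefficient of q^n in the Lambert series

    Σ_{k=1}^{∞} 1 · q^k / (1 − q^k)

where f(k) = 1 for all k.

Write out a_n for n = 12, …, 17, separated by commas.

[q^12] f(12)=1,f(6)=1,f(4)=1,f(3)=1,f(2)=1,f(1)=1 ⇒ 6
n=13: 13·1 1·13  f→[1+1]=2
[q^14] f(14)=1,f(7)=1,f(2)=1,f(1)=1 ⇒ 4
[q^15] f(15)=1,f(5)=1,f(3)=1,f(1)=1 ⇒ 4
q^16  k|16↦f(k): 16:1 8:1 4:1 2:1 1:1  a_16=5
n=17: 1·17 17·1  f→[1+1]=2

6, 2, 4, 4, 5, 2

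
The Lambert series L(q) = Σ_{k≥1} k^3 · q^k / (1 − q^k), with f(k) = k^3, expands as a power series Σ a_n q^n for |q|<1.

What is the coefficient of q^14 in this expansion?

q^14  k|14↦f(k): 1:1 2:8 7:343 14:2744  a_14=3096

a_14 = 3096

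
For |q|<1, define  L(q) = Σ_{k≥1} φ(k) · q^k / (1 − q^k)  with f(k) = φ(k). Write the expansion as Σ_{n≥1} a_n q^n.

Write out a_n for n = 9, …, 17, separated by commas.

[q^9] φ(9)=6,φ(3)=2,φ(1)=1 ⇒ 9
[q^10] φ(10)=4,φ(5)=4,φ(2)=1,φ(1)=1 ⇒ 10
n=11: 11·1 1·11  φ→[10+1]=11
d|12:{1,2,3,4,6,12}  Σφ=1+1+2+2+2+4=12
q^13  k|13↦φ(k): 1:1 13:12  a_13=13
[q^14] φ(1)=1,φ(2)=1,φ(7)=6,φ(14)=6 ⇒ 14
d|15:{1,3,5,15}  Σφ=1+2+4+8=15
d|16:{16,8,4,2,1}  Σφ=8+4+2+1+1=16
n=17: 1·17 17·1  φ→[1+16]=17

9, 10, 11, 12, 13, 14, 15, 16, 17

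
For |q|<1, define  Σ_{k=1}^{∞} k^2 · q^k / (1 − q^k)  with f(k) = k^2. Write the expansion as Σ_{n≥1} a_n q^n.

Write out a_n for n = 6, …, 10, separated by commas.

50, 50, 85, 91, 130

n=6: 1·6 2·3 3·2 6·1  f→[1+4+9+36]=50
q^7  k|7↦f(k): 1:1 7:49  a_7=50
[q^8] f(8)=64,f(4)=16,f(2)=4,f(1)=1 ⇒ 85
n=9: 1·9 3·3 9·1  f→[1+9+81]=91
n=10: 10·1 5·2 2·5 1·10  f→[100+25+4+1]=130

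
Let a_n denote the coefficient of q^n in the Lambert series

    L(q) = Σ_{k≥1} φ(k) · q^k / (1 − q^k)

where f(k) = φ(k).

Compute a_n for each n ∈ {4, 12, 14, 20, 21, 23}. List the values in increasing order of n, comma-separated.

n=4: 1·4 2·2 4·1  φ→[1+1+2]=4
n=12: 12·1 6·2 4·3 3·4 2·6 1·12  φ→[4+2+2+2+1+1]=12
n=14: 14·1 7·2 2·7 1·14  φ→[6+6+1+1]=14
n=20: 1·20 2·10 4·5 5·4 10·2 20·1  φ→[1+1+2+4+4+8]=20
d|21:{21,7,3,1}  Σφ=12+6+2+1=21
d|23:{23,1}  Σφ=22+1=23

4, 12, 14, 20, 21, 23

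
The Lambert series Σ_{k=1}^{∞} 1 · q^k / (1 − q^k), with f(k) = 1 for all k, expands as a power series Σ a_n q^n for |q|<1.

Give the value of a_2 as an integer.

a_2 = 2

d|2:{2,1}  Σf=1+1=2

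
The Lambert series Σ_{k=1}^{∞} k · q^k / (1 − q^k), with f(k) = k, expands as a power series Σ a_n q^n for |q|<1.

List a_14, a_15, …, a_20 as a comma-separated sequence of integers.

[q^14] f(14)=14,f(7)=7,f(2)=2,f(1)=1 ⇒ 24
[q^15] f(1)=1,f(3)=3,f(5)=5,f(15)=15 ⇒ 24
q^16  k|16↦f(k): 1:1 2:2 4:4 8:8 16:16  a_16=31
[q^17] f(17)=17,f(1)=1 ⇒ 18
d|18:{1,2,3,6,9,18}  Σf=1+2+3+6+9+18=39
[q^19] f(1)=1,f(19)=19 ⇒ 20
d|20:{1,2,4,5,10,20}  Σf=1+2+4+5+10+20=42

24, 24, 31, 18, 39, 20, 42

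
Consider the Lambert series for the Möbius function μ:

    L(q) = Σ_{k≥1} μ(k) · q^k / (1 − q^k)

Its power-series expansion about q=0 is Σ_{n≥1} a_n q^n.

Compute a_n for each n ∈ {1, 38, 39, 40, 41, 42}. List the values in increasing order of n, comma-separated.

d|1:{1}  Σμ=1=1
q^38  k|38↦μ(k): 1:1 2:-1 19:-1 38:1  a_38=0
n=39: 1·39 3·13 13·3 39·1  μ→[1+(-1)+(-1)+1]=0
[q^40] μ(40)=0,μ(20)=0,μ(10)=1,μ(8)=0,μ(5)=-1,μ(4)=0,μ(2)=-1,μ(1)=1 ⇒ 0
q^41  k|41↦μ(k): 1:1 41:-1  a_41=0
n=42: 42·1 21·2 14·3 7·6 6·7 3·14 2·21 1·42  μ→[(-1)+1+1+(-1)+1+(-1)+(-1)+1]=0

1, 0, 0, 0, 0, 0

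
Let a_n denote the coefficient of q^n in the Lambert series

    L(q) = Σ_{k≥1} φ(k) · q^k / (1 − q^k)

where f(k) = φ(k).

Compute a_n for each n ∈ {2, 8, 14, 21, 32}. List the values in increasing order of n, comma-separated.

n=2: 2·1 1·2  φ→[1+1]=2
[q^8] φ(8)=4,φ(4)=2,φ(2)=1,φ(1)=1 ⇒ 8
n=14: 1·14 2·7 7·2 14·1  φ→[1+1+6+6]=14
n=21: 21·1 7·3 3·7 1·21  φ→[12+6+2+1]=21
q^32  k|32↦φ(k): 32:16 16:8 8:4 4:2 2:1 1:1  a_32=32

2, 8, 14, 21, 32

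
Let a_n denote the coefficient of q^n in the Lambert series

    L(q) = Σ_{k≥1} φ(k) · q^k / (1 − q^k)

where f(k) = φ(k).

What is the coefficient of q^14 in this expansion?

n=14: 1·14 2·7 7·2 14·1  φ→[1+1+6+6]=14

a_14 = 14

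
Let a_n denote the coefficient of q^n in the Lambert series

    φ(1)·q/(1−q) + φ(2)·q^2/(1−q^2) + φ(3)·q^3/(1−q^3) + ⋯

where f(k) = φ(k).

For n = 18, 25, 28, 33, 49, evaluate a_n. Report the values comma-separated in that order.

n=18: 18·1 9·2 6·3 3·6 2·9 1·18  φ→[6+6+2+2+1+1]=18
q^25  k|25↦φ(k): 25:20 5:4 1:1  a_25=25
d|28:{1,2,4,7,14,28}  Σφ=1+1+2+6+6+12=28
n=33: 1·33 3·11 11·3 33·1  φ→[1+2+10+20]=33
d|49:{1,7,49}  Σφ=1+6+42=49

18, 25, 28, 33, 49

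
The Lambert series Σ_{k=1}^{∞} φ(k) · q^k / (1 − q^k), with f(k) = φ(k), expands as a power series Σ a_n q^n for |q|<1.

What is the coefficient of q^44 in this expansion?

n=44: 1·44 2·22 4·11 11·4 22·2 44·1  φ→[1+1+2+10+10+20]=44

a_44 = 44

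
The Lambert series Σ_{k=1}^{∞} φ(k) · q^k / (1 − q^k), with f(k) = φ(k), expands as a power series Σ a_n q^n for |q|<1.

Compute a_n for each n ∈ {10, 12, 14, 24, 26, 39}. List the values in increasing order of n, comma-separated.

n=10: 1·10 2·5 5·2 10·1  φ→[1+1+4+4]=10
d|12:{12,6,4,3,2,1}  Σφ=4+2+2+2+1+1=12
q^14  k|14↦φ(k): 1:1 2:1 7:6 14:6  a_14=14
n=24: 1·24 2·12 3·8 4·6 6·4 8·3 12·2 24·1  φ→[1+1+2+2+2+4+4+8]=24
n=26: 26·1 13·2 2·13 1·26  φ→[12+12+1+1]=26
d|39:{1,3,13,39}  Σφ=1+2+12+24=39

10, 12, 14, 24, 26, 39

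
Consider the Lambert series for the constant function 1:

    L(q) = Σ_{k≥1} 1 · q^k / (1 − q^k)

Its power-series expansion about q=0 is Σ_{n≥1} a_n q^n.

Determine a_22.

a_22 = 4

d|22:{22,11,2,1}  Σf=1+1+1+1=4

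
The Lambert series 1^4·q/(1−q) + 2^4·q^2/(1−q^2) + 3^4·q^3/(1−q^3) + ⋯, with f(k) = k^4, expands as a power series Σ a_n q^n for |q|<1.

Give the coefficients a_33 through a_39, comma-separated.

d|33:{33,11,3,1}  Σf=1185921+14641+81+1=1200644
q^34  k|34↦f(k): 34:1336336 17:83521 2:16 1:1  a_34=1419874
n=35: 1·35 5·7 7·5 35·1  f→[1+625+2401+1500625]=1503652
[q^36] f(1)=1,f(2)=16,f(3)=81,f(4)=256,f(6)=1296,f(9)=6561,f(12)=20736,f(18)=104976,f(36)=1679616 ⇒ 1813539
d|37:{1,37}  Σf=1+1874161=1874162
[q^38] f(38)=2085136,f(19)=130321,f(2)=16,f(1)=1 ⇒ 2215474
q^39  k|39↦f(k): 39:2313441 13:28561 3:81 1:1  a_39=2342084

1200644, 1419874, 1503652, 1813539, 1874162, 2215474, 2342084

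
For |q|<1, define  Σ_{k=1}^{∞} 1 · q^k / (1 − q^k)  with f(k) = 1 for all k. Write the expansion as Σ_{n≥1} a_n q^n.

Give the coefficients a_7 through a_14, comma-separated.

d|7:{7,1}  Σf=1+1=2
n=8: 1·8 2·4 4·2 8·1  f→[1+1+1+1]=4
q^9  k|9↦f(k): 1:1 3:1 9:1  a_9=3
n=10: 10·1 5·2 2·5 1·10  f→[1+1+1+1]=4
[q^11] f(11)=1,f(1)=1 ⇒ 2
[q^12] f(1)=1,f(2)=1,f(3)=1,f(4)=1,f(6)=1,f(12)=1 ⇒ 6
q^13  k|13↦f(k): 1:1 13:1  a_13=2
d|14:{14,7,2,1}  Σf=1+1+1+1=4

2, 4, 3, 4, 2, 6, 2, 4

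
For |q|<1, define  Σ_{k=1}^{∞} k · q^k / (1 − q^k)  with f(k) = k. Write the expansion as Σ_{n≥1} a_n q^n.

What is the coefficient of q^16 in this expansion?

a_16 = 31

n=16: 16·1 8·2 4·4 2·8 1·16  f→[16+8+4+2+1]=31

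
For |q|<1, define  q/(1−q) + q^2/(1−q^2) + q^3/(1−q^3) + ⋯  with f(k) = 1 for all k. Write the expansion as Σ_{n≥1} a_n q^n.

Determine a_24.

n=24: 1·24 2·12 3·8 4·6 6·4 8·3 12·2 24·1  f→[1+1+1+1+1+1+1+1]=8

a_24 = 8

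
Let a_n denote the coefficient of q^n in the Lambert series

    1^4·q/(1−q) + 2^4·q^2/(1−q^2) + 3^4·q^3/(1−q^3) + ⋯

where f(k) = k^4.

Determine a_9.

a_9 = 6643

q^9  k|9↦f(k): 9:6561 3:81 1:1  a_9=6643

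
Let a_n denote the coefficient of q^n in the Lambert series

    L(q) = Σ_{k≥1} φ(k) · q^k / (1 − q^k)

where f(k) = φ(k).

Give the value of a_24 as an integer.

d|24:{1,2,3,4,6,8,12,24}  Σφ=1+1+2+2+2+4+4+8=24

a_24 = 24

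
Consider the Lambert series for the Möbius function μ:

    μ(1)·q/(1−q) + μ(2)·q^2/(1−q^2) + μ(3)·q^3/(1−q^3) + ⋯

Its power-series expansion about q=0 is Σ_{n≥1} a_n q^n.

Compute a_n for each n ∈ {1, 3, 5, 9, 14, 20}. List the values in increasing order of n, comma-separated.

1, 0, 0, 0, 0, 0

[q^1] μ(1)=1 ⇒ 1
n=3: 1·3 3·1  μ→[1+(-1)]=0
q^5  k|5↦μ(k): 1:1 5:-1  a_5=0
d|9:{1,3,9}  Σμ=1+(-1)+0=0
[q^14] μ(1)=1,μ(2)=-1,μ(7)=-1,μ(14)=1 ⇒ 0
n=20: 20·1 10·2 5·4 4·5 2·10 1·20  μ→[0+1+(-1)+0+(-1)+1]=0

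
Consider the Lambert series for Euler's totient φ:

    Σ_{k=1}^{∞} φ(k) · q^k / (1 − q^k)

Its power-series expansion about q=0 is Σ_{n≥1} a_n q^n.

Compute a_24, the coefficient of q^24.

q^24  k|24↦φ(k): 1:1 2:1 3:2 4:2 6:2 8:4 12:4 24:8  a_24=24

a_24 = 24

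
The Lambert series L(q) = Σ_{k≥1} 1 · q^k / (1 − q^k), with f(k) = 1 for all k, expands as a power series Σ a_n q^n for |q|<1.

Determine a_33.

a_33 = 4

d|33:{33,11,3,1}  Σf=1+1+1+1=4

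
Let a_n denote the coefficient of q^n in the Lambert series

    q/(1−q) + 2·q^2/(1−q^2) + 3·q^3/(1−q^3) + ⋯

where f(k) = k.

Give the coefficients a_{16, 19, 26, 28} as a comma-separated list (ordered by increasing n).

31, 20, 42, 56

d|16:{1,2,4,8,16}  Σf=1+2+4+8+16=31
[q^19] f(19)=19,f(1)=1 ⇒ 20
d|26:{26,13,2,1}  Σf=26+13+2+1=42
q^28  k|28↦f(k): 28:28 14:14 7:7 4:4 2:2 1:1  a_28=56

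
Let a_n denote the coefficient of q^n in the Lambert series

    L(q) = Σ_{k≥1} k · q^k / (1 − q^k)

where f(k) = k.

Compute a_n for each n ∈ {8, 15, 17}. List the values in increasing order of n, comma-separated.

15, 24, 18

n=8: 1·8 2·4 4·2 8·1  f→[1+2+4+8]=15
d|15:{1,3,5,15}  Σf=1+3+5+15=24
n=17: 17·1 1·17  f→[17+1]=18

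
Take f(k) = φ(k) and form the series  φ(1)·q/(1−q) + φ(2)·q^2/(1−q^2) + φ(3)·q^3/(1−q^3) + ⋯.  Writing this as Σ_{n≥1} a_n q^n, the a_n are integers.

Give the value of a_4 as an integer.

[q^4] φ(4)=2,φ(2)=1,φ(1)=1 ⇒ 4

a_4 = 4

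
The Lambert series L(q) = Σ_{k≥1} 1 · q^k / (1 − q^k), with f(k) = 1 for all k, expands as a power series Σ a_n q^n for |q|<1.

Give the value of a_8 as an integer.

[q^8] f(1)=1,f(2)=1,f(4)=1,f(8)=1 ⇒ 4

a_8 = 4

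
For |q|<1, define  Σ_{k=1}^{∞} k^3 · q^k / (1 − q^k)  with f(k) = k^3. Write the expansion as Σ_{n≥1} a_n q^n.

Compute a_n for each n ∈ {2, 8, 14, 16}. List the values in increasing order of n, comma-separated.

9, 585, 3096, 4681

d|2:{1,2}  Σf=1+8=9
n=8: 8·1 4·2 2·4 1·8  f→[512+64+8+1]=585
d|14:{14,7,2,1}  Σf=2744+343+8+1=3096
d|16:{16,8,4,2,1}  Σf=4096+512+64+8+1=4681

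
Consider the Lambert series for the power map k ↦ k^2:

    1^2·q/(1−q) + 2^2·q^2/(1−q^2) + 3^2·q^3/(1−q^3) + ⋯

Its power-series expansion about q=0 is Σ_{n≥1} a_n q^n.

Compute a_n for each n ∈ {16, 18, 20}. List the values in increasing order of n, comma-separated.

341, 455, 546

[q^16] f(16)=256,f(8)=64,f(4)=16,f(2)=4,f(1)=1 ⇒ 341
n=18: 18·1 9·2 6·3 3·6 2·9 1·18  f→[324+81+36+9+4+1]=455
[q^20] f(20)=400,f(10)=100,f(5)=25,f(4)=16,f(2)=4,f(1)=1 ⇒ 546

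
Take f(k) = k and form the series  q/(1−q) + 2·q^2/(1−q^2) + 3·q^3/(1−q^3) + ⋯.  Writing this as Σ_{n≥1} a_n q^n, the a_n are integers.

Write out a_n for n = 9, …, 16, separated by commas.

13, 18, 12, 28, 14, 24, 24, 31

[q^9] f(1)=1,f(3)=3,f(9)=9 ⇒ 13
n=10: 1·10 2·5 5·2 10·1  f→[1+2+5+10]=18
q^11  k|11↦f(k): 11:11 1:1  a_11=12
n=12: 1·12 2·6 3·4 4·3 6·2 12·1  f→[1+2+3+4+6+12]=28
q^13  k|13↦f(k): 1:1 13:13  a_13=14
d|14:{14,7,2,1}  Σf=14+7+2+1=24
[q^15] f(15)=15,f(5)=5,f(3)=3,f(1)=1 ⇒ 24
d|16:{1,2,4,8,16}  Σf=1+2+4+8+16=31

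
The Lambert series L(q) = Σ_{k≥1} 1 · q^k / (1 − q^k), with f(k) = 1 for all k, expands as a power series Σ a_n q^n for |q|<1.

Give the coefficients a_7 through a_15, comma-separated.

n=7: 7·1 1·7  f→[1+1]=2
d|8:{1,2,4,8}  Σf=1+1+1+1=4
[q^9] f(1)=1,f(3)=1,f(9)=1 ⇒ 3
q^10  k|10↦f(k): 1:1 2:1 5:1 10:1  a_10=4
q^11  k|11↦f(k): 1:1 11:1  a_11=2
q^12  k|12↦f(k): 1:1 2:1 3:1 4:1 6:1 12:1  a_12=6
d|13:{1,13}  Σf=1+1=2
q^14  k|14↦f(k): 14:1 7:1 2:1 1:1  a_14=4
n=15: 15·1 5·3 3·5 1·15  f→[1+1+1+1]=4

2, 4, 3, 4, 2, 6, 2, 4, 4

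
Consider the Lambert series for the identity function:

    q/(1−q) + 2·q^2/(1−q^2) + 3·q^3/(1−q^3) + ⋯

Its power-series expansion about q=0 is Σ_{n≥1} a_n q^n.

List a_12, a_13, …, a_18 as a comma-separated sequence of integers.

28, 14, 24, 24, 31, 18, 39

d|12:{1,2,3,4,6,12}  Σf=1+2+3+4+6+12=28
[q^13] f(13)=13,f(1)=1 ⇒ 14
[q^14] f(14)=14,f(7)=7,f(2)=2,f(1)=1 ⇒ 24
n=15: 15·1 5·3 3·5 1·15  f→[15+5+3+1]=24
[q^16] f(16)=16,f(8)=8,f(4)=4,f(2)=2,f(1)=1 ⇒ 31
d|17:{17,1}  Σf=17+1=18
q^18  k|18↦f(k): 18:18 9:9 6:6 3:3 2:2 1:1  a_18=39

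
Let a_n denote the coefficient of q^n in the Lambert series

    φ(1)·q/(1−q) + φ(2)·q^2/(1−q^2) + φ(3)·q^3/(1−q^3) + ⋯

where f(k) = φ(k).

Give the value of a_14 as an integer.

n=14: 14·1 7·2 2·7 1·14  φ→[6+6+1+1]=14

a_14 = 14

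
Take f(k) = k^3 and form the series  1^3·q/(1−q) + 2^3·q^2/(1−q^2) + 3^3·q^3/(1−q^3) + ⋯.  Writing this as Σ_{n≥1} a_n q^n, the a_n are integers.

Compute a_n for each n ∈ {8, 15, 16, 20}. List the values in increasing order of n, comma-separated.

585, 3528, 4681, 9198

n=8: 8·1 4·2 2·4 1·8  f→[512+64+8+1]=585
q^15  k|15↦f(k): 1:1 3:27 5:125 15:3375  a_15=3528
q^16  k|16↦f(k): 16:4096 8:512 4:64 2:8 1:1  a_16=4681
d|20:{20,10,5,4,2,1}  Σf=8000+1000+125+64+8+1=9198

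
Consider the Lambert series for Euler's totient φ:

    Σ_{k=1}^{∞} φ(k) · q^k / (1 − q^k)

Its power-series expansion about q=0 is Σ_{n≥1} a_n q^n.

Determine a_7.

q^7  k|7↦φ(k): 7:6 1:1  a_7=7

a_7 = 7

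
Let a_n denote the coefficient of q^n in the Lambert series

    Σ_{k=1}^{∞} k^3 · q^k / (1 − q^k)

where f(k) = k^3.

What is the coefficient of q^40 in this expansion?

q^40  k|40↦f(k): 40:64000 20:8000 10:1000 8:512 5:125 4:64 2:8 1:1  a_40=73710

a_40 = 73710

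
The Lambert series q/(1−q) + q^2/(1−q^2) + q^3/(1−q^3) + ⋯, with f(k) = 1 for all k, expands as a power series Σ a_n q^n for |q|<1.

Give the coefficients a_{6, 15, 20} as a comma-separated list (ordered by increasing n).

[q^6] f(1)=1,f(2)=1,f(3)=1,f(6)=1 ⇒ 4
q^15  k|15↦f(k): 15:1 5:1 3:1 1:1  a_15=4
[q^20] f(1)=1,f(2)=1,f(4)=1,f(5)=1,f(10)=1,f(20)=1 ⇒ 6

4, 4, 6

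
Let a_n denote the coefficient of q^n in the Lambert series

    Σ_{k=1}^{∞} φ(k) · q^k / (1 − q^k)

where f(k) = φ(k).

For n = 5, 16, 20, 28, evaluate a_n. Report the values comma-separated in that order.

[q^5] φ(1)=1,φ(5)=4 ⇒ 5
q^16  k|16↦φ(k): 1:1 2:1 4:2 8:4 16:8  a_16=16
d|20:{1,2,4,5,10,20}  Σφ=1+1+2+4+4+8=20
n=28: 28·1 14·2 7·4 4·7 2·14 1·28  φ→[12+6+6+2+1+1]=28

5, 16, 20, 28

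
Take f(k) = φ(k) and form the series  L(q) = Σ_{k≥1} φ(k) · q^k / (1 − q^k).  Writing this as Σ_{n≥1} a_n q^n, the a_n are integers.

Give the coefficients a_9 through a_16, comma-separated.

d|9:{1,3,9}  Σφ=1+2+6=9
[q^10] φ(1)=1,φ(2)=1,φ(5)=4,φ(10)=4 ⇒ 10
n=11: 1·11 11·1  φ→[1+10]=11
d|12:{1,2,3,4,6,12}  Σφ=1+1+2+2+2+4=12
q^13  k|13↦φ(k): 1:1 13:12  a_13=13
n=14: 1·14 2·7 7·2 14·1  φ→[1+1+6+6]=14
q^15  k|15↦φ(k): 1:1 3:2 5:4 15:8  a_15=15
[q^16] φ(16)=8,φ(8)=4,φ(4)=2,φ(2)=1,φ(1)=1 ⇒ 16

9, 10, 11, 12, 13, 14, 15, 16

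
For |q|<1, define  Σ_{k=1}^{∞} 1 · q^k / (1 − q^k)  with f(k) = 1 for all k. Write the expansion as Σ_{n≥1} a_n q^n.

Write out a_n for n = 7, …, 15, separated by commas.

2, 4, 3, 4, 2, 6, 2, 4, 4

[q^7] f(1)=1,f(7)=1 ⇒ 2
n=8: 1·8 2·4 4·2 8·1  f→[1+1+1+1]=4
q^9  k|9↦f(k): 1:1 3:1 9:1  a_9=3
[q^10] f(1)=1,f(2)=1,f(5)=1,f(10)=1 ⇒ 4
n=11: 1·11 11·1  f→[1+1]=2
q^12  k|12↦f(k): 12:1 6:1 4:1 3:1 2:1 1:1  a_12=6
n=13: 13·1 1·13  f→[1+1]=2
n=14: 1·14 2·7 7·2 14·1  f→[1+1+1+1]=4
[q^15] f(1)=1,f(3)=1,f(5)=1,f(15)=1 ⇒ 4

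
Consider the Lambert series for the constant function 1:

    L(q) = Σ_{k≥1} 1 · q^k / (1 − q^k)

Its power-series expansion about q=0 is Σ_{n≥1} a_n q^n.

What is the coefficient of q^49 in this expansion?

d|49:{49,7,1}  Σf=1+1+1=3

a_49 = 3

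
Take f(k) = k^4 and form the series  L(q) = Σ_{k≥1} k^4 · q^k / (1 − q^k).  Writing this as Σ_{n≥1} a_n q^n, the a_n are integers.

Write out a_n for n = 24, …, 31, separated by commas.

358258, 391251, 485554, 538084, 655746, 707282, 872644, 923522

q^24  k|24↦f(k): 24:331776 12:20736 8:4096 6:1296 4:256 3:81 2:16 1:1  a_24=358258
[q^25] f(25)=390625,f(5)=625,f(1)=1 ⇒ 391251
n=26: 26·1 13·2 2·13 1·26  f→[456976+28561+16+1]=485554
[q^27] f(27)=531441,f(9)=6561,f(3)=81,f(1)=1 ⇒ 538084
q^28  k|28↦f(k): 1:1 2:16 4:256 7:2401 14:38416 28:614656  a_28=655746
[q^29] f(1)=1,f(29)=707281 ⇒ 707282
d|30:{30,15,10,6,5,3,2,1}  Σf=810000+50625+10000+1296+625+81+16+1=872644
d|31:{31,1}  Σf=923521+1=923522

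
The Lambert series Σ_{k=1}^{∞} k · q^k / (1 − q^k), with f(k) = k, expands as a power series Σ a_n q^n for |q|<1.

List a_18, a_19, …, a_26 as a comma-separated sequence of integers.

39, 20, 42, 32, 36, 24, 60, 31, 42

n=18: 18·1 9·2 6·3 3·6 2·9 1·18  f→[18+9+6+3+2+1]=39
n=19: 19·1 1·19  f→[19+1]=20
q^20  k|20↦f(k): 1:1 2:2 4:4 5:5 10:10 20:20  a_20=42
[q^21] f(1)=1,f(3)=3,f(7)=7,f(21)=21 ⇒ 32
n=22: 1·22 2·11 11·2 22·1  f→[1+2+11+22]=36
[q^23] f(1)=1,f(23)=23 ⇒ 24
[q^24] f(1)=1,f(2)=2,f(3)=3,f(4)=4,f(6)=6,f(8)=8,f(12)=12,f(24)=24 ⇒ 60
[q^25] f(25)=25,f(5)=5,f(1)=1 ⇒ 31
q^26  k|26↦f(k): 26:26 13:13 2:2 1:1  a_26=42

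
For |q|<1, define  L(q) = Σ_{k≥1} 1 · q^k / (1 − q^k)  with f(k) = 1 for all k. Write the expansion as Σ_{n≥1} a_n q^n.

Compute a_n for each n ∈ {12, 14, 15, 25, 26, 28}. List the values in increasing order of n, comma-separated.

d|12:{12,6,4,3,2,1}  Σf=1+1+1+1+1+1=6
d|14:{1,2,7,14}  Σf=1+1+1+1=4
n=15: 1·15 3·5 5·3 15·1  f→[1+1+1+1]=4
d|25:{25,5,1}  Σf=1+1+1=3
n=26: 1·26 2·13 13·2 26·1  f→[1+1+1+1]=4
[q^28] f(28)=1,f(14)=1,f(7)=1,f(4)=1,f(2)=1,f(1)=1 ⇒ 6

6, 4, 4, 3, 4, 6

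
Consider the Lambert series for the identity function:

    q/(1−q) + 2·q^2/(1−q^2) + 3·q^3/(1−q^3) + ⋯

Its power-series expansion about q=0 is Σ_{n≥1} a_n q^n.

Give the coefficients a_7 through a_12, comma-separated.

d|7:{1,7}  Σf=1+7=8
q^8  k|8↦f(k): 8:8 4:4 2:2 1:1  a_8=15
[q^9] f(9)=9,f(3)=3,f(1)=1 ⇒ 13
q^10  k|10↦f(k): 1:1 2:2 5:5 10:10  a_10=18
q^11  k|11↦f(k): 11:11 1:1  a_11=12
d|12:{12,6,4,3,2,1}  Σf=12+6+4+3+2+1=28

8, 15, 13, 18, 12, 28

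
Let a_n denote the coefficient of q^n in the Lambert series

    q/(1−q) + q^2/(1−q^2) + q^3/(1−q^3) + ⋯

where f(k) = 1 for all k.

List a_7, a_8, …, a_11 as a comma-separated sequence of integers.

2, 4, 3, 4, 2

q^7  k|7↦f(k): 1:1 7:1  a_7=2
[q^8] f(8)=1,f(4)=1,f(2)=1,f(1)=1 ⇒ 4
d|9:{1,3,9}  Σf=1+1+1=3
[q^10] f(10)=1,f(5)=1,f(2)=1,f(1)=1 ⇒ 4
[q^11] f(11)=1,f(1)=1 ⇒ 2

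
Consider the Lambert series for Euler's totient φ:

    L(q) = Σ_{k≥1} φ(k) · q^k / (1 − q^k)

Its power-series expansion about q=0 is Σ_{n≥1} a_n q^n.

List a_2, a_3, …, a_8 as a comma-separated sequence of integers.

[q^2] φ(2)=1,φ(1)=1 ⇒ 2
n=3: 1·3 3·1  φ→[1+2]=3
d|4:{4,2,1}  Σφ=2+1+1=4
q^5  k|5↦φ(k): 5:4 1:1  a_5=5
n=6: 1·6 2·3 3·2 6·1  φ→[1+1+2+2]=6
[q^7] φ(7)=6,φ(1)=1 ⇒ 7
[q^8] φ(1)=1,φ(2)=1,φ(4)=2,φ(8)=4 ⇒ 8

2, 3, 4, 5, 6, 7, 8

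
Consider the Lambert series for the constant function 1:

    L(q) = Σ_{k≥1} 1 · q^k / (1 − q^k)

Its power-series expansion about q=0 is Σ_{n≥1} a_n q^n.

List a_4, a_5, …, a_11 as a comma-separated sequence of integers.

3, 2, 4, 2, 4, 3, 4, 2

[q^4] f(1)=1,f(2)=1,f(4)=1 ⇒ 3
[q^5] f(1)=1,f(5)=1 ⇒ 2
[q^6] f(1)=1,f(2)=1,f(3)=1,f(6)=1 ⇒ 4
[q^7] f(1)=1,f(7)=1 ⇒ 2
q^8  k|8↦f(k): 1:1 2:1 4:1 8:1  a_8=4
q^9  k|9↦f(k): 9:1 3:1 1:1  a_9=3
d|10:{10,5,2,1}  Σf=1+1+1+1=4
[q^11] f(11)=1,f(1)=1 ⇒ 2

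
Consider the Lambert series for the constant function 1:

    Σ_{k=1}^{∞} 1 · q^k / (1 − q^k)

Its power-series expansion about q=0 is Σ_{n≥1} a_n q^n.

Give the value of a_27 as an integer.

q^27  k|27↦f(k): 27:1 9:1 3:1 1:1  a_27=4

a_27 = 4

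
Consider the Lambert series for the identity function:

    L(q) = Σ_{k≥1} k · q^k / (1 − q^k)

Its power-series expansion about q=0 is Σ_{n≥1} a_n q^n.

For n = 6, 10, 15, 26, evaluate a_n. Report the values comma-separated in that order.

d|6:{6,3,2,1}  Σf=6+3+2+1=12
n=10: 10·1 5·2 2·5 1·10  f→[10+5+2+1]=18
n=15: 1·15 3·5 5·3 15·1  f→[1+3+5+15]=24
[q^26] f(1)=1,f(2)=2,f(13)=13,f(26)=26 ⇒ 42

12, 18, 24, 42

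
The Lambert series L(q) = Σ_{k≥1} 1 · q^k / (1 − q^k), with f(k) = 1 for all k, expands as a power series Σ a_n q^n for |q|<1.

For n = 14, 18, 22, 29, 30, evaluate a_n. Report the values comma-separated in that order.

4, 6, 4, 2, 8

d|14:{1,2,7,14}  Σf=1+1+1+1=4
[q^18] f(18)=1,f(9)=1,f(6)=1,f(3)=1,f(2)=1,f(1)=1 ⇒ 6
d|22:{22,11,2,1}  Σf=1+1+1+1=4
n=29: 1·29 29·1  f→[1+1]=2
q^30  k|30↦f(k): 30:1 15:1 10:1 6:1 5:1 3:1 2:1 1:1  a_30=8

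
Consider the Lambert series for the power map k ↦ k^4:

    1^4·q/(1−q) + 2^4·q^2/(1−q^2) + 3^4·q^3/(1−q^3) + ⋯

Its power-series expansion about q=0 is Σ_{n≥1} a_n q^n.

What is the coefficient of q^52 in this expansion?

a_52 = 7797426

n=52: 1·52 2·26 4·13 13·4 26·2 52·1  f→[1+16+256+28561+456976+7311616]=7797426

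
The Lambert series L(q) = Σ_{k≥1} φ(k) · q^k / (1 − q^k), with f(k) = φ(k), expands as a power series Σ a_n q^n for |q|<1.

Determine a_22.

q^22  k|22↦φ(k): 1:1 2:1 11:10 22:10  a_22=22

a_22 = 22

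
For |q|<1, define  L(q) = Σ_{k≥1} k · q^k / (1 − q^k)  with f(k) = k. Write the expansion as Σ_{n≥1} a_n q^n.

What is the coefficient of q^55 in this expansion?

a_55 = 72

d|55:{1,5,11,55}  Σf=1+5+11+55=72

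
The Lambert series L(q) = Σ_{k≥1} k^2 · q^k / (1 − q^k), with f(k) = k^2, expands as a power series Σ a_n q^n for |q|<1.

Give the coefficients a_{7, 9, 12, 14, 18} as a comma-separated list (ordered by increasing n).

n=7: 1·7 7·1  f→[1+49]=50
d|9:{9,3,1}  Σf=81+9+1=91
d|12:{1,2,3,4,6,12}  Σf=1+4+9+16+36+144=210
[q^14] f(1)=1,f(2)=4,f(7)=49,f(14)=196 ⇒ 250
q^18  k|18↦f(k): 1:1 2:4 3:9 6:36 9:81 18:324  a_18=455

50, 91, 210, 250, 455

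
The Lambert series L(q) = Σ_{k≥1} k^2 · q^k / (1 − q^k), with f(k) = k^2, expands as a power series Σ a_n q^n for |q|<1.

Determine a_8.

a_8 = 85

q^8  k|8↦f(k): 1:1 2:4 4:16 8:64  a_8=85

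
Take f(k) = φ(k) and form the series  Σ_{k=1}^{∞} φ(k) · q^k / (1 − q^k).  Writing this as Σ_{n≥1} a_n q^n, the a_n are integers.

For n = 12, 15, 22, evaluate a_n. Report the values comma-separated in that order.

[q^12] φ(12)=4,φ(6)=2,φ(4)=2,φ(3)=2,φ(2)=1,φ(1)=1 ⇒ 12
d|15:{1,3,5,15}  Σφ=1+2+4+8=15
n=22: 22·1 11·2 2·11 1·22  φ→[10+10+1+1]=22

12, 15, 22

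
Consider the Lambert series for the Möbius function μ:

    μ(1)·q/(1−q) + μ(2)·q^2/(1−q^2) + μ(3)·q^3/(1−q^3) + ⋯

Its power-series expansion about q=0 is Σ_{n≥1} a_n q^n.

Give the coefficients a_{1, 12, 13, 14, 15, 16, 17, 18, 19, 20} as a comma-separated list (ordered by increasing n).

q^1  k|1↦μ(k): 1:1  a_1=1
d|12:{12,6,4,3,2,1}  Σμ=0+1+0+(-1)+(-1)+1=0
d|13:{13,1}  Σμ=(-1)+1=0
q^14  k|14↦μ(k): 14:1 7:-1 2:-1 1:1  a_14=0
d|15:{15,5,3,1}  Σμ=1+(-1)+(-1)+1=0
n=16: 16·1 8·2 4·4 2·8 1·16  μ→[0+0+0+(-1)+1]=0
n=17: 1·17 17·1  μ→[1+(-1)]=0
q^18  k|18↦μ(k): 18:0 9:0 6:1 3:-1 2:-1 1:1  a_18=0
[q^19] μ(19)=-1,μ(1)=1 ⇒ 0
[q^20] μ(1)=1,μ(2)=-1,μ(4)=0,μ(5)=-1,μ(10)=1,μ(20)=0 ⇒ 0

1, 0, 0, 0, 0, 0, 0, 0, 0, 0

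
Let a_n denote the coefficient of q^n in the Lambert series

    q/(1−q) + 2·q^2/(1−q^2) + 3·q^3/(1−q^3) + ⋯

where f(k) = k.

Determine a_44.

n=44: 1·44 2·22 4·11 11·4 22·2 44·1  f→[1+2+4+11+22+44]=84

a_44 = 84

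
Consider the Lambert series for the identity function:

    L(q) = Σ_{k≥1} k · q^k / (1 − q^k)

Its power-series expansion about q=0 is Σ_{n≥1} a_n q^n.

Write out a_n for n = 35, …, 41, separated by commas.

48, 91, 38, 60, 56, 90, 42

q^35  k|35↦f(k): 35:35 7:7 5:5 1:1  a_35=48
n=36: 1·36 2·18 3·12 4·9 6·6 9·4 12·3 18·2 36·1  f→[1+2+3+4+6+9+12+18+36]=91
[q^37] f(37)=37,f(1)=1 ⇒ 38
q^38  k|38↦f(k): 38:38 19:19 2:2 1:1  a_38=60
[q^39] f(1)=1,f(3)=3,f(13)=13,f(39)=39 ⇒ 56
d|40:{40,20,10,8,5,4,2,1}  Σf=40+20+10+8+5+4+2+1=90
[q^41] f(1)=1,f(41)=41 ⇒ 42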